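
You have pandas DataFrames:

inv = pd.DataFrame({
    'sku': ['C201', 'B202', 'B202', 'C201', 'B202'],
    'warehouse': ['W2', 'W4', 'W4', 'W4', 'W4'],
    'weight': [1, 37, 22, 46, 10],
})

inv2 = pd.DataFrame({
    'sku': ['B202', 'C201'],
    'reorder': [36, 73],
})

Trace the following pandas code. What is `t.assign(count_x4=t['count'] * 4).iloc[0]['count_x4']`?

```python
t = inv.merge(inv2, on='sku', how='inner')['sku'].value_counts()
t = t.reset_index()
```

12

merge on 'sku' (how='inner') → 5 rows:
    sku warehouse  weight  reorder
0  C201        W2       1       73
1  B202        W4      37       36
2  B202        W4      22       36
3  C201        W4      46       73
4  B202        W4      10       36
value_counts of sku:
sku
B202    3
C201    2
Name: count, dtype: int64
reset_index():
    sku  count
0  B202      3
1  C201      2
add column count_x4 = t['count'] * 4:
    sku  count  count_x4
0  B202      3        12
1  C201      2         8
Then the value at position 0, column 'count_x4': 12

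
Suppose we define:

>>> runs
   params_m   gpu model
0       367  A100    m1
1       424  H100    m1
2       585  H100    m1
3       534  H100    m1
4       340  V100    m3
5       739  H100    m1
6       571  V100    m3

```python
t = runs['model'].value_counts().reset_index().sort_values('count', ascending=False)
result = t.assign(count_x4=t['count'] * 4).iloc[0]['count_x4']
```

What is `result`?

20

value_counts of model:
model
m1    5
m3    2
Name: count, dtype: int64
reset_index():
  model  count
0    m1      5
1    m3      2
sort by count descending:
  model  count
0    m1      5
1    m3      2
add column count_x4 = t['count'] * 4:
  model  count  count_x4
0    m1      5        20
1    m3      2         8
The value at position 0, column 'count_x4' is 20.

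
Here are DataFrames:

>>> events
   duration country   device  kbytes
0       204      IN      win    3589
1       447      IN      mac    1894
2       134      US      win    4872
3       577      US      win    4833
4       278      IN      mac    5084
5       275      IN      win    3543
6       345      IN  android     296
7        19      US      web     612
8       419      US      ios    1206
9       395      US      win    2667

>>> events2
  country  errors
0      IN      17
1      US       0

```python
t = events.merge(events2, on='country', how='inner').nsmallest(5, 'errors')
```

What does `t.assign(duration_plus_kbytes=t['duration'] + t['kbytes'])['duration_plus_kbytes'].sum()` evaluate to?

15734

merge on 'country' (how='inner') → 10 rows:
   duration country   device  kbytes  errors
0       204      IN      win    3589      17
1       447      IN      mac    1894      17
2       134      US      win    4872       0
3       577      US      win    4833       0
4       278      IN      mac    5084      17
5       275      IN      win    3543      17
6       345      IN  android     296      17
7        19      US      web     612       0
8       419      US      ios    1206       0
9       395      US      win    2667       0
take 5 rows with smallest errors:
   duration country device  kbytes  errors
2       134      US    win    4872       0
3       577      US    win    4833       0
7        19      US    web     612       0
8       419      US    ios    1206       0
9       395      US    win    2667       0
add column duration_plus_kbytes = t['duration'] + t['kbytes']:
   duration country device  kbytes  errors  duration_plus_kbytes
2       134      US    win    4872       0                  5006
3       577      US    win    4833       0                  5410
7        19      US    web     612       0                   631
8       419      US    ios    1206       0                  1625
9       395      US    win    2667       0                  3062
Finally, sum of column 'duration_plus_kbytes' = 15734.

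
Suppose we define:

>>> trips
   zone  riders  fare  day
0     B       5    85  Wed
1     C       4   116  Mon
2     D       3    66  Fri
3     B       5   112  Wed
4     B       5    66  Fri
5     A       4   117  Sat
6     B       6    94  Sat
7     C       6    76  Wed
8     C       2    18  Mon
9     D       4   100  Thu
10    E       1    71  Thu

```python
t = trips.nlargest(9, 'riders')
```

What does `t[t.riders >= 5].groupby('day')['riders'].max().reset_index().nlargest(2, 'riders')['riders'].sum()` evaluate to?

12

take 9 rows with largest riders:
  zone  riders  fare  day
6    B       6    94  Sat
7    C       6    76  Wed
0    B       5    85  Wed
3    B       5   112  Wed
4    B       5    66  Fri
1    C       4   116  Mon
5    A       4   117  Sat
9    D       4   100  Thu
2    D       3    66  Fri
filter rows where riders >= 5:
  zone  riders  fare  day
6    B       6    94  Sat
7    C       6    76  Wed
0    B       5    85  Wed
3    B       5   112  Wed
4    B       5    66  Fri
group by day, max of riders:
day
Fri    5
Sat    6
Wed    6
Name: riders, dtype: int64
reset_index():
   day  riders
0  Fri       5
1  Sat       6
2  Wed       6
take 2 rows with largest riders:
   day  riders
1  Sat       6
2  Wed       6
Reading off the sum of column 'riders', we get 12.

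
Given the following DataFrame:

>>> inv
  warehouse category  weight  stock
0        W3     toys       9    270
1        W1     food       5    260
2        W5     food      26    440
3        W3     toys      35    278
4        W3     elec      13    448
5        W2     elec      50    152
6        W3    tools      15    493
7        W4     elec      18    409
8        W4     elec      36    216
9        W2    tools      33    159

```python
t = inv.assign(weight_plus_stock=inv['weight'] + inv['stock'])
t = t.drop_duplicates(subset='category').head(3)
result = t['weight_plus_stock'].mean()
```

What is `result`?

335.0

add column weight_plus_stock = inv['weight'] + inv['stock']:
  warehouse category  weight  stock  weight_plus_stock
0        W3     toys       9    270                279
1        W1     food       5    260                265
2        W5     food      26    440                466
3        W3     toys      35    278                313
4        W3     elec      13    448                461
5        W2     elec      50    152                202
6        W3    tools      15    493                508
7        W4     elec      18    409                427
8        W4     elec      36    216                252
9        W2    tools      33    159                192
drop duplicate category (keep=first):
  warehouse category  weight  stock  weight_plus_stock
0        W3     toys       9    270                279
1        W1     food       5    260                265
4        W3     elec      13    448                461
6        W3    tools      15    493                508
take first 3 rows:
  warehouse category  weight  stock  weight_plus_stock
0        W3     toys       9    270                279
1        W1     food       5    260                265
4        W3     elec      13    448                461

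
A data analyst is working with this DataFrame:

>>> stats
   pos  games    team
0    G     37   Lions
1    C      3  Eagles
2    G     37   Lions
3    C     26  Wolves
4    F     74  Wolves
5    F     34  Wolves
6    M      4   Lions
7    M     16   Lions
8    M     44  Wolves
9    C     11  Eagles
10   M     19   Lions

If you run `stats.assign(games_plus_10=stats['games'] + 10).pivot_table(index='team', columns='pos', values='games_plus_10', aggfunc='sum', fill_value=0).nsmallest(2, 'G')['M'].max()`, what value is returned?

54

add column games_plus_10 = stats['games'] + 10:
   pos  games    team  games_plus_10
0    G     37   Lions             47
1    C      3  Eagles             13
2    G     37   Lions             47
3    C     26  Wolves             36
4    F     74  Wolves             84
5    F     34  Wolves             44
6    M      4   Lions             14
7    M     16   Lions             26
8    M     44  Wolves             54
9    C     11  Eagles             21
10   M     19   Lions             29
pivot: rows=team, cols=pos, sum(games_plus_10):
pos      C    F   G   M
team                   
Eagles  34    0   0   0
Lions    0    0  94  69
Wolves  36  128   0  54
take 2 rows with smallest G:
pos      C    F  G   M
team                  
Eagles  34    0  0   0
Wolves  36  128  0  54
max of column 'M' → 54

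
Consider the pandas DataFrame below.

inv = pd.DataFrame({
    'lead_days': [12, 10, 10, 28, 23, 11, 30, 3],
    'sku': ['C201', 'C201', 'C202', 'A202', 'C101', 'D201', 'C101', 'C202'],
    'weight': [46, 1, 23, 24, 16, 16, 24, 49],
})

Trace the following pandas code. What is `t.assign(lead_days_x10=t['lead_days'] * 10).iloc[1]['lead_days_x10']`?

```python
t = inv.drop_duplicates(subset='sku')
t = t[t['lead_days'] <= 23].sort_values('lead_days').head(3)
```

110

drop duplicate sku (keep=first):
   lead_days   sku  weight
0         12  C201      46
2         10  C202      23
3         28  A202      24
4         23  C101      16
5         11  D201      16
filter rows where lead_days <= 23:
   lead_days   sku  weight
0         12  C201      46
2         10  C202      23
4         23  C101      16
5         11  D201      16
sort by lead_days:
   lead_days   sku  weight
2         10  C202      23
5         11  D201      16
0         12  C201      46
4         23  C101      16
take first 3 rows:
   lead_days   sku  weight
2         10  C202      23
5         11  D201      16
0         12  C201      46
add column lead_days_x10 = t['lead_days'] * 10:
   lead_days   sku  weight  lead_days_x10
2         10  C202      23            100
5         11  D201      16            110
0         12  C201      46            120
Then the value at position 1, column 'lead_days_x10': 110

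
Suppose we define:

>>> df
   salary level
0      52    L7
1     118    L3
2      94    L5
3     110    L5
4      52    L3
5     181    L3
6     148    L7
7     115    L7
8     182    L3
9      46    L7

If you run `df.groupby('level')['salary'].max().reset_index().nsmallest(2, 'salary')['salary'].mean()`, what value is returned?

group by level, max of salary:
level
L3    182
L5    110
L7    148
Name: salary, dtype: int64
reset_index():
  level  salary
0    L3     182
1    L5     110
2    L7     148
take 2 rows with smallest salary:
  level  salary
1    L5     110
2    L7     148
The mean of column 'salary' is 129.0.

129.0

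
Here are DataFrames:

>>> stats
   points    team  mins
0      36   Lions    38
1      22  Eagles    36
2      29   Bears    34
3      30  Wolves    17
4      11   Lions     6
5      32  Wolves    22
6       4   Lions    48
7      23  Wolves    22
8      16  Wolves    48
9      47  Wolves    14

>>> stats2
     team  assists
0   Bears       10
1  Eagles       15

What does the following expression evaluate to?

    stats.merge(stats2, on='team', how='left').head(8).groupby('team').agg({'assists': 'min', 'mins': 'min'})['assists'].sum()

25.0

merge on 'team' (how='left') → 10 rows:
   points    team  mins  assists
0      36   Lions    38      NaN
1      22  Eagles    36     15.0
2      29   Bears    34     10.0
3      30  Wolves    17      NaN
4      11   Lions     6      NaN
5      32  Wolves    22      NaN
6       4   Lions    48      NaN
7      23  Wolves    22      NaN
8      16  Wolves    48      NaN
9      47  Wolves    14      NaN
take first 8 rows:
   points    team  mins  assists
0      36   Lions    38      NaN
1      22  Eagles    36     15.0
2      29   Bears    34     10.0
3      30  Wolves    17      NaN
4      11   Lions     6      NaN
5      32  Wolves    22      NaN
6       4   Lions    48      NaN
7      23  Wolves    22      NaN
group by team: min(assists), min(mins):
        assists  mins
team                 
Bears      10.0    34
Eagles     15.0    36
Lions       NaN     6
Wolves      NaN    17
Finally, sum of column 'assists' = 25.0.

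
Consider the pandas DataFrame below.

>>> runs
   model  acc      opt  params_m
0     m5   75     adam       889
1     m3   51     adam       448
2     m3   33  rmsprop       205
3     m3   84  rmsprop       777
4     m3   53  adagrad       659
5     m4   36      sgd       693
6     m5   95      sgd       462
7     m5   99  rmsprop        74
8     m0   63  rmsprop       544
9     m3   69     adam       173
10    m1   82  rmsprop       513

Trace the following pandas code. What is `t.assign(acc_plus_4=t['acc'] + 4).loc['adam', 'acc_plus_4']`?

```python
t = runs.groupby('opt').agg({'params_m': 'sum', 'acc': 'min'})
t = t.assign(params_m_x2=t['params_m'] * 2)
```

group by opt: sum(params_m), min(acc):
         params_m  acc
opt                   
adagrad       659   53
adam         1510   51
rmsprop      2113   33
sgd          1155   36
add column params_m_x2 = t['params_m'] * 2:
         params_m  acc  params_m_x2
opt                                
adagrad       659   53         1318
adam         1510   51         3020
rmsprop      2113   33         4226
sgd          1155   36         2310
add column acc_plus_4 = t['acc'] + 4:
         params_m  acc  params_m_x2  acc_plus_4
opt                                            
adagrad       659   53         1318          57
adam         1510   51         3020          55
rmsprop      2113   33         4226          37
sgd          1155   36         2310          40

55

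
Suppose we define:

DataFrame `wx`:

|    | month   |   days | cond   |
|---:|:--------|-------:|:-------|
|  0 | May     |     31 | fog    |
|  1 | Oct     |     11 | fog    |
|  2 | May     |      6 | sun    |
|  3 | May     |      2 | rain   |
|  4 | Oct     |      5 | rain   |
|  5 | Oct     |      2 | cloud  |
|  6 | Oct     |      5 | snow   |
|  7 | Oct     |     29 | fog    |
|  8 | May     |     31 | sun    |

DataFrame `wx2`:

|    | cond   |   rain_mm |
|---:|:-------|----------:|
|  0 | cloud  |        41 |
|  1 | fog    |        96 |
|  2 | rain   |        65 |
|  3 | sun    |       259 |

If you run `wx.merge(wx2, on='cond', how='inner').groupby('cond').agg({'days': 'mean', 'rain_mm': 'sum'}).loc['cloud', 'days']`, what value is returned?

merge on 'cond' (how='inner') → 8 rows:
  month  days   cond  rain_mm
0   May    31    fog       96
1   Oct    11    fog       96
2   May     6    sun      259
3   May     2   rain       65
4   Oct     5   rain       65
5   Oct     2  cloud       41
6   Oct    29    fog       96
7   May    31    sun      259
group by cond: mean(days), sum(rain_mm):
            days  rain_mm
cond                     
cloud   2.000000       41
fog    23.666667      288
rain    3.500000      130
sun    18.500000      518
Taking the value at row 'cloud', column 'days' gives 2.0.

2.0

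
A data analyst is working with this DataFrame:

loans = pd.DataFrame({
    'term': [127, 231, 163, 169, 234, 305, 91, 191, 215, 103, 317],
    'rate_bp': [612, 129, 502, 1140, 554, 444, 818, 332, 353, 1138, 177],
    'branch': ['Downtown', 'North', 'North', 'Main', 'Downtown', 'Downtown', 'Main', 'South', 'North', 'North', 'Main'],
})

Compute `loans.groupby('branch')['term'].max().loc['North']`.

group by branch, max of term:
branch
Downtown    305
Main        317
North       231
South       191
Name: term, dtype: int64
The value at index 'North' is 231.

231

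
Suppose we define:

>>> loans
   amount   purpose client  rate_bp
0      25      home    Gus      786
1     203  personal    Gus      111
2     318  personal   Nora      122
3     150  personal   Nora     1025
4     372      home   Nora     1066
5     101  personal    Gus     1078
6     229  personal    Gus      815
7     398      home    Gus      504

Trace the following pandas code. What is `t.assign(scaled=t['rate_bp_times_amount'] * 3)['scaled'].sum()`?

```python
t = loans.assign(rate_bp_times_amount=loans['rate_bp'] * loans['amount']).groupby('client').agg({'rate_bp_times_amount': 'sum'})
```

3382158

add column rate_bp_times_amount = loans['rate_bp'] * loans['amount']:
   amount   purpose client  rate_bp  rate_bp_times_amount
0      25      home    Gus      786                 19650
1     203  personal    Gus      111                 22533
2     318  personal   Nora      122                 38796
3     150  personal   Nora     1025                153750
4     372      home   Nora     1066                396552
5     101  personal    Gus     1078                108878
6     229  personal    Gus      815                186635
7     398      home    Gus      504                200592
group by client, sum of rate_bp_times_amount:
        rate_bp_times_amount
client                      
Gus                   538288
Nora                  589098
add column scaled = t['rate_bp_times_amount'] * 3:
        rate_bp_times_amount   scaled
client                               
Gus                   538288  1614864
Nora                  589098  1767294
Taking the sum of column 'scaled' gives 3382158.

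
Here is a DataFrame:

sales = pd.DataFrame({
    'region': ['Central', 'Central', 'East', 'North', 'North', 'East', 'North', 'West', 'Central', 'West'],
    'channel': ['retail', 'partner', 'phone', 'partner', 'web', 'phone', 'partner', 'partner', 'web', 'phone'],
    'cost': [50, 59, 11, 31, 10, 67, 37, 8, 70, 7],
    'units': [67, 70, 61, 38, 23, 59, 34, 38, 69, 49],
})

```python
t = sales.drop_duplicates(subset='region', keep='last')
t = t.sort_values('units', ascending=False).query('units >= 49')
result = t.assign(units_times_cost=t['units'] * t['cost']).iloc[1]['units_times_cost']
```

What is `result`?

3953

drop duplicate region (keep=last):
    region  channel  cost  units
5     East    phone    67     59
6    North  partner    37     34
8  Central      web    70     69
9     West    phone     7     49
sort by units descending:
    region  channel  cost  units
8  Central      web    70     69
5     East    phone    67     59
9     West    phone     7     49
6    North  partner    37     34
filter rows where units >= 49:
    region channel  cost  units
8  Central     web    70     69
5     East   phone    67     59
9     West   phone     7     49
add column units_times_cost = t['units'] * t['cost']:
    region channel  cost  units  units_times_cost
8  Central     web    70     69              4830
5     East   phone    67     59              3953
9     West   phone     7     49               343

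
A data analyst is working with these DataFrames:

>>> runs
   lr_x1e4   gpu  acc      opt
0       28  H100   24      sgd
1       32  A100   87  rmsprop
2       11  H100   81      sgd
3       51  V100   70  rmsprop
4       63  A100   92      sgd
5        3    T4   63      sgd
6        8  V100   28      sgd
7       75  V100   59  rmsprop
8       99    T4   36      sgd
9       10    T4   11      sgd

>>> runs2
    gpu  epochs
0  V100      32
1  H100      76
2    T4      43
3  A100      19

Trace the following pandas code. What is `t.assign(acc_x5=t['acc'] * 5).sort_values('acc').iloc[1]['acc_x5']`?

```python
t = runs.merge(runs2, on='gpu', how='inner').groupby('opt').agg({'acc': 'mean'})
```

360.0

merge on 'gpu' (how='inner') → 10 rows:
   lr_x1e4   gpu  acc      opt  epochs
0       28  H100   24      sgd      76
1       32  A100   87  rmsprop      19
2       11  H100   81      sgd      76
3       51  V100   70  rmsprop      32
4       63  A100   92      sgd      19
5        3    T4   63      sgd      43
6        8  V100   28      sgd      32
7       75  V100   59  rmsprop      32
8       99    T4   36      sgd      43
9       10    T4   11      sgd      43
group by opt, mean of acc:
               acc
opt               
rmsprop  72.000000
sgd      47.857143
add column acc_x5 = t['acc'] * 5:
               acc      acc_x5
opt                           
rmsprop  72.000000  360.000000
sgd      47.857143  239.285714
sort by acc:
               acc      acc_x5
opt                           
sgd      47.857143  239.285714
rmsprop  72.000000  360.000000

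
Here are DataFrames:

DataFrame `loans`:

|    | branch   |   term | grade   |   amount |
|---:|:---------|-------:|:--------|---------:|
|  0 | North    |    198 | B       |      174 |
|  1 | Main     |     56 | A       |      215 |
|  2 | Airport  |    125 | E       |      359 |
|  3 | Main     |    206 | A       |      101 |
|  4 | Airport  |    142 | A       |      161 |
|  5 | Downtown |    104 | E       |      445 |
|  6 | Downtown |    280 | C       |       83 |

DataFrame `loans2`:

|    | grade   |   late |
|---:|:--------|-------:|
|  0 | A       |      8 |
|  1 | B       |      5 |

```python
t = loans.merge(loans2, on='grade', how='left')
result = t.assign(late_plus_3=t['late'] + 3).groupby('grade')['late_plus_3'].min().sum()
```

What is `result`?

merge on 'grade' (how='left') → 7 rows:
     branch  term grade  amount  late
0     North   198     B     174   5.0
1      Main    56     A     215   8.0
2   Airport   125     E     359   NaN
3      Main   206     A     101   8.0
4   Airport   142     A     161   8.0
5  Downtown   104     E     445   NaN
6  Downtown   280     C      83   NaN
add column late_plus_3 = t['late'] + 3:
     branch  term grade  amount  late  late_plus_3
0     North   198     B     174   5.0          8.0
1      Main    56     A     215   8.0         11.0
2   Airport   125     E     359   NaN          NaN
3      Main   206     A     101   8.0         11.0
4   Airport   142     A     161   8.0         11.0
5  Downtown   104     E     445   NaN          NaN
6  Downtown   280     C      83   NaN          NaN
group by grade, min of late_plus_3:
grade
A    11.0
B     8.0
C     NaN
E     NaN
Name: late_plus_3, dtype: float64
Reading off the sum of the resulting series, we get 19.0.

19.0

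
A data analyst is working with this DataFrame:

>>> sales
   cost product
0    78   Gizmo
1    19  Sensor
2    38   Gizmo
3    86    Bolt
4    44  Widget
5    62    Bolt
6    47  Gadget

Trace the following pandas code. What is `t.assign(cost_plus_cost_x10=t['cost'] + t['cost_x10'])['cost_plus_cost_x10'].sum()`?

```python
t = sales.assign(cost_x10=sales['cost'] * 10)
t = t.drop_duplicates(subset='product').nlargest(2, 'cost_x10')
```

1804

add column cost_x10 = sales['cost'] * 10:
   cost product  cost_x10
0    78   Gizmo       780
1    19  Sensor       190
2    38   Gizmo       380
3    86    Bolt       860
4    44  Widget       440
5    62    Bolt       620
6    47  Gadget       470
drop duplicate product (keep=first):
   cost product  cost_x10
0    78   Gizmo       780
1    19  Sensor       190
3    86    Bolt       860
4    44  Widget       440
6    47  Gadget       470
take 2 rows with largest cost_x10:
   cost product  cost_x10
3    86    Bolt       860
0    78   Gizmo       780
add column cost_plus_cost_x10 = t['cost'] + t['cost_x10']:
   cost product  cost_x10  cost_plus_cost_x10
3    86    Bolt       860                 946
0    78   Gizmo       780                 858
Reading off the sum of column 'cost_plus_cost_x10', we get 1804.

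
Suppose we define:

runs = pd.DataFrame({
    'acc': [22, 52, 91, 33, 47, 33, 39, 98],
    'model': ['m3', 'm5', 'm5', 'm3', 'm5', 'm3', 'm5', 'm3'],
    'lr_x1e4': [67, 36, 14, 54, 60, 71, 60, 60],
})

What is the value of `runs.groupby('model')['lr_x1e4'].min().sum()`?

68

group by model, min of lr_x1e4:
model
m3    54
m5    14
Name: lr_x1e4, dtype: int64
Taking the sum of the resulting series gives 68.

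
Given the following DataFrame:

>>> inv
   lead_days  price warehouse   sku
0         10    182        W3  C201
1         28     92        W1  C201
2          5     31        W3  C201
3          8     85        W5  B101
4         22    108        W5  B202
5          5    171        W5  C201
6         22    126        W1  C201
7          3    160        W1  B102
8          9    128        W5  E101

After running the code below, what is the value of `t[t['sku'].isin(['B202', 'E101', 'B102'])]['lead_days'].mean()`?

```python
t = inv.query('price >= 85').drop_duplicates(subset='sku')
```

filter rows where price >= 85:
   lead_days  price warehouse   sku
0         10    182        W3  C201
1         28     92        W1  C201
3          8     85        W5  B101
4         22    108        W5  B202
5          5    171        W5  C201
6         22    126        W1  C201
7          3    160        W1  B102
8          9    128        W5  E101
drop duplicate sku (keep=first):
   lead_days  price warehouse   sku
0         10    182        W3  C201
3          8     85        W5  B101
4         22    108        W5  B202
7          3    160        W1  B102
8          9    128        W5  E101
filter rows where sku in ['B202', 'E101', 'B102']:
   lead_days  price warehouse   sku
4         22    108        W5  B202
7          3    160        W1  B102
8          9    128        W5  E101
Reading off the mean of column 'lead_days', we get 11.3333333333.

11.3333333333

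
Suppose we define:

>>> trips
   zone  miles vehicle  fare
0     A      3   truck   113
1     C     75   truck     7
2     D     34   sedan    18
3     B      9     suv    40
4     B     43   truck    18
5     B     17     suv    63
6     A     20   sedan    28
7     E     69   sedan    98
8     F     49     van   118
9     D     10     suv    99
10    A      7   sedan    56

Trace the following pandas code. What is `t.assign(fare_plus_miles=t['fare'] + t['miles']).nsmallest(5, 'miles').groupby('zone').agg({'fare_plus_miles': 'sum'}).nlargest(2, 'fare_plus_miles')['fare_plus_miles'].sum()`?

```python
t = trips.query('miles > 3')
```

240

filter rows where miles > 3:
   zone  miles vehicle  fare
1     C     75   truck     7
2     D     34   sedan    18
3     B      9     suv    40
4     B     43   truck    18
5     B     17     suv    63
6     A     20   sedan    28
7     E     69   sedan    98
8     F     49     van   118
9     D     10     suv    99
10    A      7   sedan    56
add column fare_plus_miles = t['fare'] + t['miles']:
   zone  miles vehicle  fare  fare_plus_miles
1     C     75   truck     7               82
2     D     34   sedan    18               52
3     B      9     suv    40               49
4     B     43   truck    18               61
5     B     17     suv    63               80
6     A     20   sedan    28               48
7     E     69   sedan    98              167
8     F     49     van   118              167
9     D     10     suv    99              109
10    A      7   sedan    56               63
take 5 rows with smallest miles:
   zone  miles vehicle  fare  fare_plus_miles
10    A      7   sedan    56               63
3     B      9     suv    40               49
9     D     10     suv    99              109
5     B     17     suv    63               80
6     A     20   sedan    28               48
group by zone, sum of fare_plus_miles:
      fare_plus_miles
zone                 
A                 111
B                 129
D                 109
take 2 rows with largest fare_plus_miles:
      fare_plus_miles
zone                 
B                 129
A                 111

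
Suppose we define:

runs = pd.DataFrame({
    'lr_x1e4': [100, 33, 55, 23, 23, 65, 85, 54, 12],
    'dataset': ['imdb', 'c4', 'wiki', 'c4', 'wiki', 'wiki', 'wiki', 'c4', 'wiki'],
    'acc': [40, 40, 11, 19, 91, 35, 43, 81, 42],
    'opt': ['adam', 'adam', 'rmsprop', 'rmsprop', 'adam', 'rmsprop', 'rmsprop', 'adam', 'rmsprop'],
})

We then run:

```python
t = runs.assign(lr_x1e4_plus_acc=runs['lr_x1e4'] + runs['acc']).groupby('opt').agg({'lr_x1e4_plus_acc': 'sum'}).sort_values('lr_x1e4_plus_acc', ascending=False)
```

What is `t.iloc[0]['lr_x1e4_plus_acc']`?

462

add column lr_x1e4_plus_acc = runs['lr_x1e4'] + runs['acc']:
   lr_x1e4 dataset  acc      opt  lr_x1e4_plus_acc
0      100    imdb   40     adam               140
1       33      c4   40     adam                73
2       55    wiki   11  rmsprop                66
3       23      c4   19  rmsprop                42
4       23    wiki   91     adam               114
5       65    wiki   35  rmsprop               100
6       85    wiki   43  rmsprop               128
7       54      c4   81     adam               135
8       12    wiki   42  rmsprop                54
group by opt, sum of lr_x1e4_plus_acc:
         lr_x1e4_plus_acc
opt                      
adam                  462
rmsprop               390
sort by lr_x1e4_plus_acc descending:
         lr_x1e4_plus_acc
opt                      
adam                  462
rmsprop               390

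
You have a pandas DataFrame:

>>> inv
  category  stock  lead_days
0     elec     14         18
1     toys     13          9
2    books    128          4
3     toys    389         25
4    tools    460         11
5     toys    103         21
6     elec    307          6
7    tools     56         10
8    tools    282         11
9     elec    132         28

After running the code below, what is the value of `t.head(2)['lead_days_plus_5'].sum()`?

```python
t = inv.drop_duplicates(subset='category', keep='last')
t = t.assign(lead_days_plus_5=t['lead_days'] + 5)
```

drop duplicate category (keep=last):
  category  stock  lead_days
2    books    128          4
5     toys    103         21
8    tools    282         11
9     elec    132         28
add column lead_days_plus_5 = t['lead_days'] + 5:
  category  stock  lead_days  lead_days_plus_5
2    books    128          4                 9
5     toys    103         21                26
8    tools    282         11                16
9     elec    132         28                33
take first 2 rows:
  category  stock  lead_days  lead_days_plus_5
2    books    128          4                 9
5     toys    103         21                26
sum of column 'lead_days_plus_5' → 35

35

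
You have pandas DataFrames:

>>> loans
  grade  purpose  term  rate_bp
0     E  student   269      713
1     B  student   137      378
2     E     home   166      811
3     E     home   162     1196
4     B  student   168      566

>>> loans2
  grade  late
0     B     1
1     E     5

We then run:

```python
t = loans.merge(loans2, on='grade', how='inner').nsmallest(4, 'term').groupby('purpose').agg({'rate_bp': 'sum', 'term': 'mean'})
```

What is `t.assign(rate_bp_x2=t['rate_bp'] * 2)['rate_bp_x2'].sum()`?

merge on 'grade' (how='inner') → 5 rows:
  grade  purpose  term  rate_bp  late
0     E  student   269      713     5
1     B  student   137      378     1
2     E     home   166      811     5
3     E     home   162     1196     5
4     B  student   168      566     1
take 4 rows with smallest term:
  grade  purpose  term  rate_bp  late
1     B  student   137      378     1
3     E     home   162     1196     5
2     E     home   166      811     5
4     B  student   168      566     1
group by purpose: sum(rate_bp), mean(term):
         rate_bp   term
purpose                
home        2007  164.0
student      944  152.5
add column rate_bp_x2 = t['rate_bp'] * 2:
         rate_bp   term  rate_bp_x2
purpose                            
home        2007  164.0        4014
student      944  152.5        1888

5902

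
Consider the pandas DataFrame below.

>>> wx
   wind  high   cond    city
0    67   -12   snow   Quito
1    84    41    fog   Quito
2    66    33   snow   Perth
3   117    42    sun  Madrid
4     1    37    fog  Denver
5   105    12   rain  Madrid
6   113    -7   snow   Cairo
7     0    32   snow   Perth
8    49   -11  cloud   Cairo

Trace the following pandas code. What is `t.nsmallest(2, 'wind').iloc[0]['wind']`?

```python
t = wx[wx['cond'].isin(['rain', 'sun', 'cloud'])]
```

49

filter rows where cond in ['rain', 'sun', 'cloud']:
   wind  high   cond    city
3   117    42    sun  Madrid
5   105    12   rain  Madrid
8    49   -11  cloud   Cairo
take 2 rows with smallest wind:
   wind  high   cond    city
8    49   -11  cloud   Cairo
5   105    12   rain  Madrid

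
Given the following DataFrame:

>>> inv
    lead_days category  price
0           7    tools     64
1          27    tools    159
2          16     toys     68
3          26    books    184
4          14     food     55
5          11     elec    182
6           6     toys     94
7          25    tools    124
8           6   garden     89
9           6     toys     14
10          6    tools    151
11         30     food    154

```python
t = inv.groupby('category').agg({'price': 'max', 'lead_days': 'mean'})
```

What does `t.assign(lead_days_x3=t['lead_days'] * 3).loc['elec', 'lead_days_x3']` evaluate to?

33.0

group by category: max(price), mean(lead_days):
          price  lead_days
category                  
books       184  26.000000
elec        182  11.000000
food        154  22.000000
garden       89   6.000000
tools       159  16.250000
toys         94   9.333333
add column lead_days_x3 = t['lead_days'] * 3:
          price  lead_days  lead_days_x3
category                                
books       184  26.000000         78.00
elec        182  11.000000         33.00
food        154  22.000000         66.00
garden       89   6.000000         18.00
tools       159  16.250000         48.75
toys         94   9.333333         28.00
Then the value at row 'elec', column 'lead_days_x3': 33.0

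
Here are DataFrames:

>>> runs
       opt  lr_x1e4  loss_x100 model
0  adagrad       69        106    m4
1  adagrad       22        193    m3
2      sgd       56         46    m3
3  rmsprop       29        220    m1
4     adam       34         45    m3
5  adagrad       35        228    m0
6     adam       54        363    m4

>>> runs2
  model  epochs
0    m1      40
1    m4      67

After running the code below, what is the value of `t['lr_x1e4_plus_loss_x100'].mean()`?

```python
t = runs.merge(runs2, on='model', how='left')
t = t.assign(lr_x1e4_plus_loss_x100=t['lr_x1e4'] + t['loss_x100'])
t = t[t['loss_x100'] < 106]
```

merge on 'model' (how='left') → 7 rows:
       opt  lr_x1e4  loss_x100 model  epochs
0  adagrad       69        106    m4    67.0
1  adagrad       22        193    m3     NaN
2      sgd       56         46    m3     NaN
3  rmsprop       29        220    m1    40.0
4     adam       34         45    m3     NaN
5  adagrad       35        228    m0     NaN
6     adam       54        363    m4    67.0
add column lr_x1e4_plus_loss_x100 = t['lr_x1e4'] + t['loss_x100']:
       opt  lr_x1e4  loss_x100 model  epochs  lr_x1e4_plus_loss_x100
0  adagrad       69        106    m4    67.0                     175
1  adagrad       22        193    m3     NaN                     215
2      sgd       56         46    m3     NaN                     102
3  rmsprop       29        220    m1    40.0                     249
4     adam       34         45    m3     NaN                      79
5  adagrad       35        228    m0     NaN                     263
6     adam       54        363    m4    67.0                     417
filter rows where loss_x100 < 106:
    opt  lr_x1e4  loss_x100 model  epochs  lr_x1e4_plus_loss_x100
2   sgd       56         46    m3     NaN                     102
4  adam       34         45    m3     NaN                      79
Hence 90.5.

90.5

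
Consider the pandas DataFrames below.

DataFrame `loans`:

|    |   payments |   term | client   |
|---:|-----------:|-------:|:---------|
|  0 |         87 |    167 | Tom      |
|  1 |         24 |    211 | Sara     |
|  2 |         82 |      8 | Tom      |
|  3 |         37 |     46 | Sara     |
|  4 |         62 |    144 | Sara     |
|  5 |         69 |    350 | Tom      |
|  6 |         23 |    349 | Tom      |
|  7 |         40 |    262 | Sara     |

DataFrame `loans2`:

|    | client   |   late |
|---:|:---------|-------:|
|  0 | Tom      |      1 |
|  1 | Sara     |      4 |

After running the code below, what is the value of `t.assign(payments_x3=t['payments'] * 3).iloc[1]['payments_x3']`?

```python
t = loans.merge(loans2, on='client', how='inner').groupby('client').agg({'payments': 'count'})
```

merge on 'client' (how='inner') → 8 rows:
   payments  term client  late
0        87   167    Tom     1
1        24   211   Sara     4
2        82     8    Tom     1
3        37    46   Sara     4
4        62   144   Sara     4
5        69   350    Tom     1
6        23   349    Tom     1
7        40   262   Sara     4
group by client, count of payments:
        payments
client          
Sara           4
Tom            4
add column payments_x3 = t['payments'] * 3:
        payments  payments_x3
client                       
Sara           4           12
Tom            4           12

12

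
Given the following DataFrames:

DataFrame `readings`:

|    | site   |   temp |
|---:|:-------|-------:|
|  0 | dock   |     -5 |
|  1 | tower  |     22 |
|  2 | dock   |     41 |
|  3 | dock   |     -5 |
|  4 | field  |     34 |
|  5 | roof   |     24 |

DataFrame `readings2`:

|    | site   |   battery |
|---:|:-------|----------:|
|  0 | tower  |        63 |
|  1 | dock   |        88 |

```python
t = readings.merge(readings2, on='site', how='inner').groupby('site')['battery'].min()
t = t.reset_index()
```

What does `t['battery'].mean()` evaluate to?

merge on 'site' (how='inner') → 4 rows:
    site  temp  battery
0   dock    -5       88
1  tower    22       63
2   dock    41       88
3   dock    -5       88
group by site, min of battery:
site
dock     88
tower    63
Name: battery, dtype: int64
reset_index():
    site  battery
0   dock       88
1  tower       63

75.5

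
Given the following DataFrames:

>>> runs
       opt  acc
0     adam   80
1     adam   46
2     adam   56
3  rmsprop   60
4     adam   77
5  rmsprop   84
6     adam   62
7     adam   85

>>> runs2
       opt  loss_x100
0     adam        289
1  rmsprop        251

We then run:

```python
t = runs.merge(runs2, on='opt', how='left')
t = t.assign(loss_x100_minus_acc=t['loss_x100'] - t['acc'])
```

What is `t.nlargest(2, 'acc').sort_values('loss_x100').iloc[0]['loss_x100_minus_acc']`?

merge on 'opt' (how='left') → 8 rows:
       opt  acc  loss_x100
0     adam   80        289
1     adam   46        289
2     adam   56        289
3  rmsprop   60        251
4     adam   77        289
5  rmsprop   84        251
6     adam   62        289
7     adam   85        289
add column loss_x100_minus_acc = t['loss_x100'] - t['acc']:
       opt  acc  loss_x100  loss_x100_minus_acc
0     adam   80        289                  209
1     adam   46        289                  243
2     adam   56        289                  233
3  rmsprop   60        251                  191
4     adam   77        289                  212
5  rmsprop   84        251                  167
6     adam   62        289                  227
7     adam   85        289                  204
take 2 rows with largest acc:
       opt  acc  loss_x100  loss_x100_minus_acc
7     adam   85        289                  204
5  rmsprop   84        251                  167
sort by loss_x100:
       opt  acc  loss_x100  loss_x100_minus_acc
5  rmsprop   84        251                  167
7     adam   85        289                  204
Then the value at position 0, column 'loss_x100_minus_acc': 167

167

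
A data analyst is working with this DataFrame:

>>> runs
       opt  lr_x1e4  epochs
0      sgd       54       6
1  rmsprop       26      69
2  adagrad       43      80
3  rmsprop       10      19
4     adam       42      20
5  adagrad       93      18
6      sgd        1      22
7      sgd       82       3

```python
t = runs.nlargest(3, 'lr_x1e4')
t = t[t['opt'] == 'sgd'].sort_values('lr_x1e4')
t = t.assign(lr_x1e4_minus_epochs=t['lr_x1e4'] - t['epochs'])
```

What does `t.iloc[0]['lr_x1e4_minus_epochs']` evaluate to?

48

take 3 rows with largest lr_x1e4:
       opt  lr_x1e4  epochs
5  adagrad       93      18
7      sgd       82       3
0      sgd       54       6
filter rows where opt == 'sgd':
   opt  lr_x1e4  epochs
7  sgd       82       3
0  sgd       54       6
sort by lr_x1e4:
   opt  lr_x1e4  epochs
0  sgd       54       6
7  sgd       82       3
add column lr_x1e4_minus_epochs = t['lr_x1e4'] - t['epochs']:
   opt  lr_x1e4  epochs  lr_x1e4_minus_epochs
0  sgd       54       6                    48
7  sgd       82       3                    79
The value at position 0, column 'lr_x1e4_minus_epochs' is 48.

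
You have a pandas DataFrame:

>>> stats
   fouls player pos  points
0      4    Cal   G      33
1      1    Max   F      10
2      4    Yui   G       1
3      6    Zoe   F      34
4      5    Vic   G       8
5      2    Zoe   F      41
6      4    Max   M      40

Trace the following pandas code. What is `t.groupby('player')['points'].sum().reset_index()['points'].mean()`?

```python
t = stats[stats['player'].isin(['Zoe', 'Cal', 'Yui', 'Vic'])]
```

29.25

filter rows where player in ['Zoe', 'Cal', 'Yui', 'Vic']:
   fouls player pos  points
0      4    Cal   G      33
2      4    Yui   G       1
3      6    Zoe   F      34
4      5    Vic   G       8
5      2    Zoe   F      41
group by player, sum of points:
player
Cal    33
Vic     8
Yui     1
Zoe    75
Name: points, dtype: int64
reset_index():
  player  points
0    Cal      33
1    Vic       8
2    Yui       1
3    Zoe      75
Finally, mean of column 'points' = 29.25.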